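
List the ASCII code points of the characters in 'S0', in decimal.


String: 'S0'  (2 characters)
Per-character ASCII lookup:
  'S': uppercase starts at 65: 'S' = 65 + 18 = 83
  '0': digits start at 48: '0' = 48 + 0 = 48
= 83 48


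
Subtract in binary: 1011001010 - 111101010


Align and subtract column by column (LSB to MSB, borrowing when needed):
  1011001010
- 0111101010
  ----------
  col 0: (0 - 0 borrow-in) - 0 → 0 - 0 = 0, borrow out 0
  col 1: (1 - 0 borrow-in) - 1 → 1 - 1 = 0, borrow out 0
  col 2: (0 - 0 borrow-in) - 0 → 0 - 0 = 0, borrow out 0
  col 3: (1 - 0 borrow-in) - 1 → 1 - 1 = 0, borrow out 0
  col 4: (0 - 0 borrow-in) - 0 → 0 - 0 = 0, borrow out 0
  col 5: (0 - 0 borrow-in) - 1 → borrow from next column: (0+2) - 1 = 1, borrow out 1
  col 6: (1 - 1 borrow-in) - 1 → borrow from next column: (0+2) - 1 = 1, borrow out 1
  col 7: (1 - 1 borrow-in) - 1 → borrow from next column: (0+2) - 1 = 1, borrow out 1
  col 8: (0 - 1 borrow-in) - 1 → borrow from next column: (-1+2) - 1 = 0, borrow out 1
  col 9: (1 - 1 borrow-in) - 0 → 0 - 0 = 0, borrow out 0
Reading bits MSB→LSB: 0011100000
Strip leading zeros: 11100000
= 11100000


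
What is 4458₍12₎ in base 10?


Positional values (base 12):
  8 × 12^0 = 8 × 1 = 8
  5 × 12^1 = 5 × 12 = 60
  4 × 12^2 = 4 × 144 = 576
  4 × 12^3 = 4 × 1728 = 6912
Sum = 8 + 60 + 576 + 6912
= 7556


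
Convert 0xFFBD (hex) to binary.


Each hex digit → 4 binary bits:
  F = 1111
  F = 1111
  B = 1011
  D = 1101
Concatenate: 1111 1111 1011 1101
= 1111111110111101


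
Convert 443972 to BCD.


Each digit → 4-bit binary:
  4 → 0100
  4 → 0100
  3 → 0011
  9 → 1001
  7 → 0111
  2 → 0010
= 0100 0100 0011 1001 0111 0010


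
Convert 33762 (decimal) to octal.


Divide by 8 repeatedly:
33762 ÷ 8 = 4220 remainder 2
4220 ÷ 8 = 527 remainder 4
527 ÷ 8 = 65 remainder 7
65 ÷ 8 = 8 remainder 1
8 ÷ 8 = 1 remainder 0
1 ÷ 8 = 0 remainder 1
Reading remainders bottom-up:
= 0o101742


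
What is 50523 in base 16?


Divide by 16 repeatedly:
50523 ÷ 16 = 3157 remainder 11 (B)
3157 ÷ 16 = 197 remainder 5 (5)
197 ÷ 16 = 12 remainder 5 (5)
12 ÷ 16 = 0 remainder 12 (C)
Reading remainders bottom-up:
= 0xC55B


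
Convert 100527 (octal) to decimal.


Positional values:
Position 0: 7 × 8^0 = 7
Position 1: 2 × 8^1 = 16
Position 2: 5 × 8^2 = 320
Position 3: 0 × 8^3 = 0
Position 4: 0 × 8^4 = 0
Position 5: 1 × 8^5 = 32768
Sum = 7 + 16 + 320 + 0 + 0 + 32768
= 33111


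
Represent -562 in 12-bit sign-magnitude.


Sign bit: 1 (negative)
Magnitude: 562 = 01000110010
= 101000110010


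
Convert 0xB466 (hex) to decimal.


Positional values:
Position 0: 6 × 16^0 = 6 × 1 = 6
Position 1: 6 × 16^1 = 6 × 16 = 96
Position 2: 4 × 16^2 = 4 × 256 = 1024
Position 3: B × 16^3 = 11 × 4096 = 45056
Sum = 6 + 96 + 1024 + 45056
= 46182


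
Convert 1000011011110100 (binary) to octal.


Group into 3-bit groups: 001000011011110100
  001 = 1
  000 = 0
  011 = 3
  011 = 3
  110 = 6
  100 = 4
= 0o103364


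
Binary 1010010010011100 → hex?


Group into 4-bit nibbles: 1010010010011100
  1010 = A
  0100 = 4
  1001 = 9
  1100 = C
= 0xA49C


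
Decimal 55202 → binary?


Divide by 2 repeatedly:
55202 ÷ 2 = 27601 remainder 0
27601 ÷ 2 = 13800 remainder 1
13800 ÷ 2 = 6900 remainder 0
6900 ÷ 2 = 3450 remainder 0
3450 ÷ 2 = 1725 remainder 0
1725 ÷ 2 = 862 remainder 1
862 ÷ 2 = 431 remainder 0
431 ÷ 2 = 215 remainder 1
215 ÷ 2 = 107 remainder 1
107 ÷ 2 = 53 remainder 1
53 ÷ 2 = 26 remainder 1
26 ÷ 2 = 13 remainder 0
13 ÷ 2 = 6 remainder 1
6 ÷ 2 = 3 remainder 0
3 ÷ 2 = 1 remainder 1
1 ÷ 2 = 0 remainder 1
Reading remainders bottom-up:
= 1101011110100010


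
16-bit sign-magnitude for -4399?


Sign bit: 1 (negative)
Magnitude: 4399 = 001000100101111
= 1001000100101111


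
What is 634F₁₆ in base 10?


Positional values:
Position 0: F × 16^0 = 15 × 1 = 15
Position 1: 4 × 16^1 = 4 × 16 = 64
Position 2: 3 × 16^2 = 3 × 256 = 768
Position 3: 6 × 16^3 = 6 × 4096 = 24576
Sum = 15 + 64 + 768 + 24576
= 25423


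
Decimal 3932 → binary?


Divide by 2 repeatedly:
3932 ÷ 2 = 1966 remainder 0
1966 ÷ 2 = 983 remainder 0
983 ÷ 2 = 491 remainder 1
491 ÷ 2 = 245 remainder 1
245 ÷ 2 = 122 remainder 1
122 ÷ 2 = 61 remainder 0
61 ÷ 2 = 30 remainder 1
30 ÷ 2 = 15 remainder 0
15 ÷ 2 = 7 remainder 1
7 ÷ 2 = 3 remainder 1
3 ÷ 2 = 1 remainder 1
1 ÷ 2 = 0 remainder 1
Reading remainders bottom-up:
= 111101011100


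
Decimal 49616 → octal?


Divide by 8 repeatedly:
49616 ÷ 8 = 6202 remainder 0
6202 ÷ 8 = 775 remainder 2
775 ÷ 8 = 96 remainder 7
96 ÷ 8 = 12 remainder 0
12 ÷ 8 = 1 remainder 4
1 ÷ 8 = 0 remainder 1
Reading remainders bottom-up:
= 0o140720


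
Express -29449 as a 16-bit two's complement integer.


Original: 0111001100001001
Step 1 - Invert all bits: 1000110011110110
Step 2 - Add 1: 1000110011110110 + 1
= 1000110011110111 (represents -29449)


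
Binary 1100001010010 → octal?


Group into 3-bit groups: 001100001010010
  001 = 1
  100 = 4
  001 = 1
  010 = 2
  010 = 2
= 0o14122


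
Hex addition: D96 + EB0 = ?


Align and add column by column (LSB to MSB, each column mod 16 with carry):
  0D96
+ 0EB0
  ----
  col 0: 6(6) + 0(0) + 0 (carry in) = 6 → 6(6), carry out 0
  col 1: 9(9) + B(11) + 0 (carry in) = 20 → 4(4), carry out 1
  col 2: D(13) + E(14) + 1 (carry in) = 28 → C(12), carry out 1
  col 3: 0(0) + 0(0) + 1 (carry in) = 1 → 1(1), carry out 0
Reading digits MSB→LSB: 1C46
Strip leading zeros: 1C46
= 0x1C46


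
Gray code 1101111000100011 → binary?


Gray code: 1101111000100011
MSB stays the same: 1
Each subsequent bit = prev_binary XOR current_gray:
  B[1] = 1 XOR 1 = 0
  B[2] = 0 XOR 0 = 0
  B[3] = 0 XOR 1 = 1
  B[4] = 1 XOR 1 = 0
  B[5] = 0 XOR 1 = 1
  B[6] = 1 XOR 1 = 0
  B[7] = 0 XOR 0 = 0
  B[8] = 0 XOR 0 = 0
  B[9] = 0 XOR 0 = 0
  B[10] = 0 XOR 1 = 1
  B[11] = 1 XOR 0 = 1
  B[12] = 1 XOR 0 = 1
  B[13] = 1 XOR 0 = 1
  B[14] = 1 XOR 1 = 0
  B[15] = 0 XOR 1 = 1
= 1001010000111101 (37949 decimal)


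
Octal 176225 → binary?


Each octal digit → 3 binary bits:
  1 = 001
  7 = 111
  6 = 110
  2 = 010
  2 = 010
  5 = 101
Concatenate: 001 111 110 010 010 101
= 001111110010010101


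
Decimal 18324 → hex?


Divide by 16 repeatedly:
18324 ÷ 16 = 1145 remainder 4 (4)
1145 ÷ 16 = 71 remainder 9 (9)
71 ÷ 16 = 4 remainder 7 (7)
4 ÷ 16 = 0 remainder 4 (4)
Reading remainders bottom-up:
= 0x4794


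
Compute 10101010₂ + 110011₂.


Align and add column by column (LSB to MSB, carry propagating):
  010101010
+ 000110011
  ---------
  col 0: 0 + 1 + 0 (carry in) = 1 → bit 1, carry out 0
  col 1: 1 + 1 + 0 (carry in) = 2 → bit 0, carry out 1
  col 2: 0 + 0 + 1 (carry in) = 1 → bit 1, carry out 0
  col 3: 1 + 0 + 0 (carry in) = 1 → bit 1, carry out 0
  col 4: 0 + 1 + 0 (carry in) = 1 → bit 1, carry out 0
  col 5: 1 + 1 + 0 (carry in) = 2 → bit 0, carry out 1
  col 6: 0 + 0 + 1 (carry in) = 1 → bit 1, carry out 0
  col 7: 1 + 0 + 0 (carry in) = 1 → bit 1, carry out 0
  col 8: 0 + 0 + 0 (carry in) = 0 → bit 0, carry out 0
Reading bits MSB→LSB: 011011101
Strip leading zeros: 11011101
= 11011101


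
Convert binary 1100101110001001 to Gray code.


Binary: 1100101110001001
Gray code: G = B XOR (B >> 1)
B >> 1 = 0110010111000100
1100101110001001 XOR 0110010111000100:
  1 XOR 0 = 1
  1 XOR 1 = 0
  0 XOR 1 = 1
  0 XOR 0 = 0
  1 XOR 0 = 1
  0 XOR 1 = 1
  1 XOR 0 = 1
  1 XOR 1 = 0
  1 XOR 1 = 0
  0 XOR 1 = 1
  0 XOR 0 = 0
  0 XOR 0 = 0
  1 XOR 0 = 1
  0 XOR 1 = 1
  0 XOR 0 = 0
  1 XOR 0 = 1
= 1010111001001101


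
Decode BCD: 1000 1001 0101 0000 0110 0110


Each 4-bit group → digit:
  1000 → 8
  1001 → 9
  0101 → 5
  0000 → 0
  0110 → 6
  0110 → 6
= 895066


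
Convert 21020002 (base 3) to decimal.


Positional values (base 3):
  2 × 3^0 = 2 × 1 = 2
  0 × 3^1 = 0 × 3 = 0
  0 × 3^2 = 0 × 9 = 0
  0 × 3^3 = 0 × 27 = 0
  2 × 3^4 = 2 × 81 = 162
  0 × 3^5 = 0 × 243 = 0
  1 × 3^6 = 1 × 729 = 729
  2 × 3^7 = 2 × 2187 = 4374
Sum = 2 + 0 + 0 + 0 + 162 + 0 + 729 + 4374
= 5267


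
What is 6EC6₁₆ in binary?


Each hex digit → 4 binary bits:
  6 = 0110
  E = 1110
  C = 1100
  6 = 0110
Concatenate: 0110 1110 1100 0110
= 0110111011000110


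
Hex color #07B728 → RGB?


Hex: #07B728
R = 07₁₆ = 7
G = B7₁₆ = 183
B = 28₁₆ = 40
= RGB(7, 183, 40)


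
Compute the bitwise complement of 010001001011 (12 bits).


Original: 010001001011
Invert all bits:
  bit 0: 0 → 1
  bit 1: 1 → 0
  bit 2: 0 → 1
  bit 3: 0 → 1
  bit 4: 0 → 1
  bit 5: 1 → 0
  bit 6: 0 → 1
  bit 7: 0 → 1
  bit 8: 1 → 0
  bit 9: 0 → 1
  bit 10: 1 → 0
  bit 11: 1 → 0
= 101110110100


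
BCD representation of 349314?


Each digit → 4-bit binary:
  3 → 0011
  4 → 0100
  9 → 1001
  3 → 0011
  1 → 0001
  4 → 0100
= 0011 0100 1001 0011 0001 0100


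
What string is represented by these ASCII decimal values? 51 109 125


Codes (decimal): 51 109 125
Per-code ASCII lookup:
  51  (range 48-57: digits, 51 - 48 = 3) → '3'
  109  (range 97-122: lowercase, 109 - 97 = 12) → 'm'
  125  (special character) → '}'
= '3m}'


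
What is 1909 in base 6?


Divide by 6 repeatedly:
1909 ÷ 6 = 318 remainder 1
318 ÷ 6 = 53 remainder 0
53 ÷ 6 = 8 remainder 5
8 ÷ 6 = 1 remainder 2
1 ÷ 6 = 0 remainder 1
Reading remainders bottom-up:
= 12501


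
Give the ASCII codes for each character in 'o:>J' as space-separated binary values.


String: 'o:>J'  (4 characters)
Per-character ASCII lookup:
  'o': lowercase starts at 97: 'o' = 97 + 14 = 111 → 1101111
  ':': special character: ':' = 58 → 111010
  '>': special character: '>' = 62 → 111110
  'J': uppercase starts at 65: 'J' = 65 + 9 = 74 → 1001010
= 1101111 111010 111110 1001010


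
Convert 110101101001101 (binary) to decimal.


Positional values:
Bit 0: 1 × 2^0 = 1
Bit 2: 1 × 2^2 = 4
Bit 3: 1 × 2^3 = 8
Bit 6: 1 × 2^6 = 64
Bit 8: 1 × 2^8 = 256
Bit 9: 1 × 2^9 = 512
Bit 11: 1 × 2^11 = 2048
Bit 13: 1 × 2^13 = 8192
Bit 14: 1 × 2^14 = 16384
Sum = 1 + 4 + 8 + 64 + 256 + 512 + 2048 + 8192 + 16384
= 27469


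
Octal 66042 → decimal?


Positional values:
Position 0: 2 × 8^0 = 2
Position 1: 4 × 8^1 = 32
Position 2: 0 × 8^2 = 0
Position 3: 6 × 8^3 = 3072
Position 4: 6 × 8^4 = 24576
Sum = 2 + 32 + 0 + 3072 + 24576
= 27682


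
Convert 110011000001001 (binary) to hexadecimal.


Group into 4-bit nibbles: 0110011000001001
  0110 = 6
  0110 = 6
  0000 = 0
  1001 = 9
= 0x6609


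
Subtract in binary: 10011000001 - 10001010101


Align and subtract column by column (LSB to MSB, borrowing when needed):
  10011000001
- 10001010101
  -----------
  col 0: (1 - 0 borrow-in) - 1 → 1 - 1 = 0, borrow out 0
  col 1: (0 - 0 borrow-in) - 0 → 0 - 0 = 0, borrow out 0
  col 2: (0 - 0 borrow-in) - 1 → borrow from next column: (0+2) - 1 = 1, borrow out 1
  col 3: (0 - 1 borrow-in) - 0 → borrow from next column: (-1+2) - 0 = 1, borrow out 1
  col 4: (0 - 1 borrow-in) - 1 → borrow from next column: (-1+2) - 1 = 0, borrow out 1
  col 5: (0 - 1 borrow-in) - 0 → borrow from next column: (-1+2) - 0 = 1, borrow out 1
  col 6: (1 - 1 borrow-in) - 1 → borrow from next column: (0+2) - 1 = 1, borrow out 1
  col 7: (1 - 1 borrow-in) - 0 → 0 - 0 = 0, borrow out 0
  col 8: (0 - 0 borrow-in) - 0 → 0 - 0 = 0, borrow out 0
  col 9: (0 - 0 borrow-in) - 0 → 0 - 0 = 0, borrow out 0
  col 10: (1 - 0 borrow-in) - 1 → 1 - 1 = 0, borrow out 0
Reading bits MSB→LSB: 00001101100
Strip leading zeros: 1101100
= 1101100


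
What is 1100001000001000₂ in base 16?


Group into 4-bit nibbles: 1100001000001000
  1100 = C
  0010 = 2
  0000 = 0
  1000 = 8
= 0xC208


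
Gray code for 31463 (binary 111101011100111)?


Binary: 111101011100111
Gray code: G = B XOR (B >> 1)
B >> 1 = 011110101110011
111101011100111 XOR 011110101110011:
  1 XOR 0 = 1
  1 XOR 1 = 0
  1 XOR 1 = 0
  1 XOR 1 = 0
  0 XOR 1 = 1
  1 XOR 0 = 1
  0 XOR 1 = 1
  1 XOR 0 = 1
  1 XOR 1 = 0
  1 XOR 1 = 0
  0 XOR 1 = 1
  0 XOR 0 = 0
  1 XOR 0 = 1
  1 XOR 1 = 0
  1 XOR 1 = 0
= 100011110010100


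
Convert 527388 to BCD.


Each digit → 4-bit binary:
  5 → 0101
  2 → 0010
  7 → 0111
  3 → 0011
  8 → 1000
  8 → 1000
= 0101 0010 0111 0011 1000 1000


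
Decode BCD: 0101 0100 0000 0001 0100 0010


Each 4-bit group → digit:
  0101 → 5
  0100 → 4
  0000 → 0
  0001 → 1
  0100 → 4
  0010 → 2
= 540142


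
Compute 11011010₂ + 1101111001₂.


Align and add column by column (LSB to MSB, carry propagating):
  00011011010
+ 01101111001
  -----------
  col 0: 0 + 1 + 0 (carry in) = 1 → bit 1, carry out 0
  col 1: 1 + 0 + 0 (carry in) = 1 → bit 1, carry out 0
  col 2: 0 + 0 + 0 (carry in) = 0 → bit 0, carry out 0
  col 3: 1 + 1 + 0 (carry in) = 2 → bit 0, carry out 1
  col 4: 1 + 1 + 1 (carry in) = 3 → bit 1, carry out 1
  col 5: 0 + 1 + 1 (carry in) = 2 → bit 0, carry out 1
  col 6: 1 + 1 + 1 (carry in) = 3 → bit 1, carry out 1
  col 7: 1 + 0 + 1 (carry in) = 2 → bit 0, carry out 1
  col 8: 0 + 1 + 1 (carry in) = 2 → bit 0, carry out 1
  col 9: 0 + 1 + 1 (carry in) = 2 → bit 0, carry out 1
  col 10: 0 + 0 + 1 (carry in) = 1 → bit 1, carry out 0
Reading bits MSB→LSB: 10001010011
Strip leading zeros: 10001010011
= 10001010011


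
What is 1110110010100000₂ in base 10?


Positional values:
Bit 5: 1 × 2^5 = 32
Bit 7: 1 × 2^7 = 128
Bit 10: 1 × 2^10 = 1024
Bit 11: 1 × 2^11 = 2048
Bit 13: 1 × 2^13 = 8192
Bit 14: 1 × 2^14 = 16384
Bit 15: 1 × 2^15 = 32768
Sum = 32 + 128 + 1024 + 2048 + 8192 + 16384 + 32768
= 60576


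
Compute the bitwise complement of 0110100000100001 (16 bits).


Original: 0110100000100001
Invert all bits:
  bit 0: 0 → 1
  bit 1: 1 → 0
  bit 2: 1 → 0
  bit 3: 0 → 1
  bit 4: 1 → 0
  bit 5: 0 → 1
  bit 6: 0 → 1
  bit 7: 0 → 1
  bit 8: 0 → 1
  bit 9: 0 → 1
  bit 10: 1 → 0
  bit 11: 0 → 1
  bit 12: 0 → 1
  bit 13: 0 → 1
  bit 14: 0 → 1
  bit 15: 1 → 0
= 1001011111011110


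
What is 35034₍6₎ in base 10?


Positional values (base 6):
  4 × 6^0 = 4 × 1 = 4
  3 × 6^1 = 3 × 6 = 18
  0 × 6^2 = 0 × 36 = 0
  5 × 6^3 = 5 × 216 = 1080
  3 × 6^4 = 3 × 1296 = 3888
Sum = 4 + 18 + 0 + 1080 + 3888
= 4990


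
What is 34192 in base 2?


Divide by 2 repeatedly:
34192 ÷ 2 = 17096 remainder 0
17096 ÷ 2 = 8548 remainder 0
8548 ÷ 2 = 4274 remainder 0
4274 ÷ 2 = 2137 remainder 0
2137 ÷ 2 = 1068 remainder 1
1068 ÷ 2 = 534 remainder 0
534 ÷ 2 = 267 remainder 0
267 ÷ 2 = 133 remainder 1
133 ÷ 2 = 66 remainder 1
66 ÷ 2 = 33 remainder 0
33 ÷ 2 = 16 remainder 1
16 ÷ 2 = 8 remainder 0
8 ÷ 2 = 4 remainder 0
4 ÷ 2 = 2 remainder 0
2 ÷ 2 = 1 remainder 0
1 ÷ 2 = 0 remainder 1
Reading remainders bottom-up:
= 1000010110010000


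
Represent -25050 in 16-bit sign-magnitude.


Sign bit: 1 (negative)
Magnitude: 25050 = 110000111011010
= 1110000111011010


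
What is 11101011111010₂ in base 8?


Group into 3-bit groups: 011101011111010
  011 = 3
  101 = 5
  011 = 3
  111 = 7
  010 = 2
= 0o35372


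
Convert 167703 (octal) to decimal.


Positional values:
Position 0: 3 × 8^0 = 3
Position 1: 0 × 8^1 = 0
Position 2: 7 × 8^2 = 448
Position 3: 7 × 8^3 = 3584
Position 4: 6 × 8^4 = 24576
Position 5: 1 × 8^5 = 32768
Sum = 3 + 0 + 448 + 3584 + 24576 + 32768
= 61379


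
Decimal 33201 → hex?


Divide by 16 repeatedly:
33201 ÷ 16 = 2075 remainder 1 (1)
2075 ÷ 16 = 129 remainder 11 (B)
129 ÷ 16 = 8 remainder 1 (1)
8 ÷ 16 = 0 remainder 8 (8)
Reading remainders bottom-up:
= 0x81B1


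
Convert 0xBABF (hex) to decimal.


Positional values:
Position 0: F × 16^0 = 15 × 1 = 15
Position 1: B × 16^1 = 11 × 16 = 176
Position 2: A × 16^2 = 10 × 256 = 2560
Position 3: B × 16^3 = 11 × 4096 = 45056
Sum = 15 + 176 + 2560 + 45056
= 47807


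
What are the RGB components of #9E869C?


Hex: #9E869C
R = 9E₁₆ = 158
G = 86₁₆ = 134
B = 9C₁₆ = 156
= RGB(158, 134, 156)


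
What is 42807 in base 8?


Divide by 8 repeatedly:
42807 ÷ 8 = 5350 remainder 7
5350 ÷ 8 = 668 remainder 6
668 ÷ 8 = 83 remainder 4
83 ÷ 8 = 10 remainder 3
10 ÷ 8 = 1 remainder 2
1 ÷ 8 = 0 remainder 1
Reading remainders bottom-up:
= 0o123467


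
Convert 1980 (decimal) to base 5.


Divide by 5 repeatedly:
1980 ÷ 5 = 396 remainder 0
396 ÷ 5 = 79 remainder 1
79 ÷ 5 = 15 remainder 4
15 ÷ 5 = 3 remainder 0
3 ÷ 5 = 0 remainder 3
Reading remainders bottom-up:
= 30410


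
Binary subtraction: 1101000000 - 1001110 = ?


Align and subtract column by column (LSB to MSB, borrowing when needed):
  1101000000
- 0001001110
  ----------
  col 0: (0 - 0 borrow-in) - 0 → 0 - 0 = 0, borrow out 0
  col 1: (0 - 0 borrow-in) - 1 → borrow from next column: (0+2) - 1 = 1, borrow out 1
  col 2: (0 - 1 borrow-in) - 1 → borrow from next column: (-1+2) - 1 = 0, borrow out 1
  col 3: (0 - 1 borrow-in) - 1 → borrow from next column: (-1+2) - 1 = 0, borrow out 1
  col 4: (0 - 1 borrow-in) - 0 → borrow from next column: (-1+2) - 0 = 1, borrow out 1
  col 5: (0 - 1 borrow-in) - 0 → borrow from next column: (-1+2) - 0 = 1, borrow out 1
  col 6: (1 - 1 borrow-in) - 1 → borrow from next column: (0+2) - 1 = 1, borrow out 1
  col 7: (0 - 1 borrow-in) - 0 → borrow from next column: (-1+2) - 0 = 1, borrow out 1
  col 8: (1 - 1 borrow-in) - 0 → 0 - 0 = 0, borrow out 0
  col 9: (1 - 0 borrow-in) - 0 → 1 - 0 = 1, borrow out 0
Reading bits MSB→LSB: 1011110010
Strip leading zeros: 1011110010
= 1011110010


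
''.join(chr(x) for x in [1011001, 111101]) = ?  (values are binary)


Codes (binary): 1011001 111101
Per-code ASCII lookup:
  1011001 = 89  (range 65-90: uppercase, 89 - 65 = 24) → 'Y'
  111101 = 61  (special character) → '='
= 'Y='


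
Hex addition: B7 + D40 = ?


Align and add column by column (LSB to MSB, each column mod 16 with carry):
  00B7
+ 0D40
  ----
  col 0: 7(7) + 0(0) + 0 (carry in) = 7 → 7(7), carry out 0
  col 1: B(11) + 4(4) + 0 (carry in) = 15 → F(15), carry out 0
  col 2: 0(0) + D(13) + 0 (carry in) = 13 → D(13), carry out 0
  col 3: 0(0) + 0(0) + 0 (carry in) = 0 → 0(0), carry out 0
Reading digits MSB→LSB: 0DF7
Strip leading zeros: DF7
= 0xDF7


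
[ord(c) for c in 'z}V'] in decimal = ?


String: 'z}V'  (3 characters)
Per-character ASCII lookup:
  'z': lowercase starts at 97: 'z' = 97 + 25 = 122
  '}': special character: '}' = 125
  'V': uppercase starts at 65: 'V' = 65 + 21 = 86
= 122 125 86


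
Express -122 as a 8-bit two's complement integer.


Original: 01111010
Step 1 - Invert all bits: 10000101
Step 2 - Add 1: 10000101 + 1
= 10000110 (represents -122)


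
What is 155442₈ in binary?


Each octal digit → 3 binary bits:
  1 = 001
  5 = 101
  5 = 101
  4 = 100
  4 = 100
  2 = 010
Concatenate: 001 101 101 100 100 010
= 001101101100100010


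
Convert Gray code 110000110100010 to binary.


Gray code: 110000110100010
MSB stays the same: 1
Each subsequent bit = prev_binary XOR current_gray:
  B[1] = 1 XOR 1 = 0
  B[2] = 0 XOR 0 = 0
  B[3] = 0 XOR 0 = 0
  B[4] = 0 XOR 0 = 0
  B[5] = 0 XOR 0 = 0
  B[6] = 0 XOR 1 = 1
  B[7] = 1 XOR 1 = 0
  B[8] = 0 XOR 0 = 0
  B[9] = 0 XOR 1 = 1
  B[10] = 1 XOR 0 = 1
  B[11] = 1 XOR 0 = 1
  B[12] = 1 XOR 0 = 1
  B[13] = 1 XOR 1 = 0
  B[14] = 0 XOR 0 = 0
= 100000100111100 (16700 decimal)


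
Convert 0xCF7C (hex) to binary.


Each hex digit → 4 binary bits:
  C = 1100
  F = 1111
  7 = 0111
  C = 1100
Concatenate: 1100 1111 0111 1100
= 1100111101111100


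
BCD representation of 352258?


Each digit → 4-bit binary:
  3 → 0011
  5 → 0101
  2 → 0010
  2 → 0010
  5 → 0101
  8 → 1000
= 0011 0101 0010 0010 0101 1000


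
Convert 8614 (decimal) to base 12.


Divide by 12 repeatedly:
8614 ÷ 12 = 717 remainder 10
717 ÷ 12 = 59 remainder 9
59 ÷ 12 = 4 remainder 11
4 ÷ 12 = 0 remainder 4
Reading remainders bottom-up:
= 4B9A


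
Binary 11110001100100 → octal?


Group into 3-bit groups: 011110001100100
  011 = 3
  110 = 6
  001 = 1
  100 = 4
  100 = 4
= 0o36144


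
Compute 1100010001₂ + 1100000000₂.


Align and add column by column (LSB to MSB, carry propagating):
  01100010001
+ 01100000000
  -----------
  col 0: 1 + 0 + 0 (carry in) = 1 → bit 1, carry out 0
  col 1: 0 + 0 + 0 (carry in) = 0 → bit 0, carry out 0
  col 2: 0 + 0 + 0 (carry in) = 0 → bit 0, carry out 0
  col 3: 0 + 0 + 0 (carry in) = 0 → bit 0, carry out 0
  col 4: 1 + 0 + 0 (carry in) = 1 → bit 1, carry out 0
  col 5: 0 + 0 + 0 (carry in) = 0 → bit 0, carry out 0
  col 6: 0 + 0 + 0 (carry in) = 0 → bit 0, carry out 0
  col 7: 0 + 0 + 0 (carry in) = 0 → bit 0, carry out 0
  col 8: 1 + 1 + 0 (carry in) = 2 → bit 0, carry out 1
  col 9: 1 + 1 + 1 (carry in) = 3 → bit 1, carry out 1
  col 10: 0 + 0 + 1 (carry in) = 1 → bit 1, carry out 0
Reading bits MSB→LSB: 11000010001
Strip leading zeros: 11000010001
= 11000010001


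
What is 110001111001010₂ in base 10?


Positional values:
Bit 1: 1 × 2^1 = 2
Bit 3: 1 × 2^3 = 8
Bit 6: 1 × 2^6 = 64
Bit 7: 1 × 2^7 = 128
Bit 8: 1 × 2^8 = 256
Bit 9: 1 × 2^9 = 512
Bit 13: 1 × 2^13 = 8192
Bit 14: 1 × 2^14 = 16384
Sum = 2 + 8 + 64 + 128 + 256 + 512 + 8192 + 16384
= 25546


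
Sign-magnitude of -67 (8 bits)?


Sign bit: 1 (negative)
Magnitude: 67 = 1000011
= 11000011


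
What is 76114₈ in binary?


Each octal digit → 3 binary bits:
  7 = 111
  6 = 110
  1 = 001
  1 = 001
  4 = 100
Concatenate: 111 110 001 001 100
= 111110001001100


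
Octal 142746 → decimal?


Positional values:
Position 0: 6 × 8^0 = 6
Position 1: 4 × 8^1 = 32
Position 2: 7 × 8^2 = 448
Position 3: 2 × 8^3 = 1024
Position 4: 4 × 8^4 = 16384
Position 5: 1 × 8^5 = 32768
Sum = 6 + 32 + 448 + 1024 + 16384 + 32768
= 50662


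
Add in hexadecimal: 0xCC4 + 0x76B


Align and add column by column (LSB to MSB, each column mod 16 with carry):
  0CC4
+ 076B
  ----
  col 0: 4(4) + B(11) + 0 (carry in) = 15 → F(15), carry out 0
  col 1: C(12) + 6(6) + 0 (carry in) = 18 → 2(2), carry out 1
  col 2: C(12) + 7(7) + 1 (carry in) = 20 → 4(4), carry out 1
  col 3: 0(0) + 0(0) + 1 (carry in) = 1 → 1(1), carry out 0
Reading digits MSB→LSB: 142F
Strip leading zeros: 142F
= 0x142F


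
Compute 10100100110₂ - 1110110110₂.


Align and subtract column by column (LSB to MSB, borrowing when needed):
  10100100110
- 01110110110
  -----------
  col 0: (0 - 0 borrow-in) - 0 → 0 - 0 = 0, borrow out 0
  col 1: (1 - 0 borrow-in) - 1 → 1 - 1 = 0, borrow out 0
  col 2: (1 - 0 borrow-in) - 1 → 1 - 1 = 0, borrow out 0
  col 3: (0 - 0 borrow-in) - 0 → 0 - 0 = 0, borrow out 0
  col 4: (0 - 0 borrow-in) - 1 → borrow from next column: (0+2) - 1 = 1, borrow out 1
  col 5: (1 - 1 borrow-in) - 1 → borrow from next column: (0+2) - 1 = 1, borrow out 1
  col 6: (0 - 1 borrow-in) - 0 → borrow from next column: (-1+2) - 0 = 1, borrow out 1
  col 7: (0 - 1 borrow-in) - 1 → borrow from next column: (-1+2) - 1 = 0, borrow out 1
  col 8: (1 - 1 borrow-in) - 1 → borrow from next column: (0+2) - 1 = 1, borrow out 1
  col 9: (0 - 1 borrow-in) - 1 → borrow from next column: (-1+2) - 1 = 0, borrow out 1
  col 10: (1 - 1 borrow-in) - 0 → 0 - 0 = 0, borrow out 0
Reading bits MSB→LSB: 00101110000
Strip leading zeros: 101110000
= 101110000


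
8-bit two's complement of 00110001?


Original: 00110001
Step 1 - Invert all bits: 11001110
Step 2 - Add 1: 11001110 + 1
= 11001111 (represents -49)


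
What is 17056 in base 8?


Divide by 8 repeatedly:
17056 ÷ 8 = 2132 remainder 0
2132 ÷ 8 = 266 remainder 4
266 ÷ 8 = 33 remainder 2
33 ÷ 8 = 4 remainder 1
4 ÷ 8 = 0 remainder 4
Reading remainders bottom-up:
= 0o41240


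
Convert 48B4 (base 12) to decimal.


Positional values (base 12):
  4 × 12^0 = 4 × 1 = 4
  B × 12^1 = 11 × 12 = 132
  8 × 12^2 = 8 × 144 = 1152
  4 × 12^3 = 4 × 1728 = 6912
Sum = 4 + 132 + 1152 + 6912
= 8200


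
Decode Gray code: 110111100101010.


Gray code: 110111100101010
MSB stays the same: 1
Each subsequent bit = prev_binary XOR current_gray:
  B[1] = 1 XOR 1 = 0
  B[2] = 0 XOR 0 = 0
  B[3] = 0 XOR 1 = 1
  B[4] = 1 XOR 1 = 0
  B[5] = 0 XOR 1 = 1
  B[6] = 1 XOR 1 = 0
  B[7] = 0 XOR 0 = 0
  B[8] = 0 XOR 0 = 0
  B[9] = 0 XOR 1 = 1
  B[10] = 1 XOR 0 = 1
  B[11] = 1 XOR 1 = 0
  B[12] = 0 XOR 0 = 0
  B[13] = 0 XOR 1 = 1
  B[14] = 1 XOR 0 = 1
= 100101000110011 (18995 decimal)


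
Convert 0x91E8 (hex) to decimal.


Positional values:
Position 0: 8 × 16^0 = 8 × 1 = 8
Position 1: E × 16^1 = 14 × 16 = 224
Position 2: 1 × 16^2 = 1 × 256 = 256
Position 3: 9 × 16^3 = 9 × 4096 = 36864
Sum = 8 + 224 + 256 + 36864
= 37352


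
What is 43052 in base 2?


Divide by 2 repeatedly:
43052 ÷ 2 = 21526 remainder 0
21526 ÷ 2 = 10763 remainder 0
10763 ÷ 2 = 5381 remainder 1
5381 ÷ 2 = 2690 remainder 1
2690 ÷ 2 = 1345 remainder 0
1345 ÷ 2 = 672 remainder 1
672 ÷ 2 = 336 remainder 0
336 ÷ 2 = 168 remainder 0
168 ÷ 2 = 84 remainder 0
84 ÷ 2 = 42 remainder 0
42 ÷ 2 = 21 remainder 0
21 ÷ 2 = 10 remainder 1
10 ÷ 2 = 5 remainder 0
5 ÷ 2 = 2 remainder 1
2 ÷ 2 = 1 remainder 0
1 ÷ 2 = 0 remainder 1
Reading remainders bottom-up:
= 1010100000101100


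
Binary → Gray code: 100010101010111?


Binary: 100010101010111
Gray code: G = B XOR (B >> 1)
B >> 1 = 010001010101011
100010101010111 XOR 010001010101011:
  1 XOR 0 = 1
  0 XOR 1 = 1
  0 XOR 0 = 0
  0 XOR 0 = 0
  1 XOR 0 = 1
  0 XOR 1 = 1
  1 XOR 0 = 1
  0 XOR 1 = 1
  1 XOR 0 = 1
  0 XOR 1 = 1
  1 XOR 0 = 1
  0 XOR 1 = 1
  1 XOR 0 = 1
  1 XOR 1 = 0
  1 XOR 1 = 0
= 110011111111100


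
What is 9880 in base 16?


Divide by 16 repeatedly:
9880 ÷ 16 = 617 remainder 8 (8)
617 ÷ 16 = 38 remainder 9 (9)
38 ÷ 16 = 2 remainder 6 (6)
2 ÷ 16 = 0 remainder 2 (2)
Reading remainders bottom-up:
= 0x2698


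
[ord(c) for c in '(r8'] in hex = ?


String: '(r8'  (3 characters)
Per-character ASCII lookup:
  '(': special character: '(' = 40 → 0x28
  'r': lowercase starts at 97: 'r' = 97 + 17 = 114 → 0x72
  '8': digits start at 48: '8' = 48 + 8 = 56 → 0x38
= 0x28 0x72 0x38


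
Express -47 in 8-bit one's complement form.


Original: 00101111
Invert all bits:
  bit 0: 0 → 1
  bit 1: 0 → 1
  bit 2: 1 → 0
  bit 3: 0 → 1
  bit 4: 1 → 0
  bit 5: 1 → 0
  bit 6: 1 → 0
  bit 7: 1 → 0
= 11010000


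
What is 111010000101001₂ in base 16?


Group into 4-bit nibbles: 0111010000101001
  0111 = 7
  0100 = 4
  0010 = 2
  1001 = 9
= 0x7429


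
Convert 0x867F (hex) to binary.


Each hex digit → 4 binary bits:
  8 = 1000
  6 = 0110
  7 = 0111
  F = 1111
Concatenate: 1000 0110 0111 1111
= 1000011001111111


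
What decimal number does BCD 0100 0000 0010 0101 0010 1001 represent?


Each 4-bit group → digit:
  0100 → 4
  0000 → 0
  0010 → 2
  0101 → 5
  0010 → 2
  1001 → 9
= 402529


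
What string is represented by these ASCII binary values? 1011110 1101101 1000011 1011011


Codes (binary): 1011110 1101101 1000011 1011011
Per-code ASCII lookup:
  1011110 = 94  (special character) → '^'
  1101101 = 109  (range 97-122: lowercase, 109 - 97 = 12) → 'm'
  1000011 = 67  (range 65-90: uppercase, 67 - 65 = 2) → 'C'
  1011011 = 91  (special character) → '['
= '^mC['


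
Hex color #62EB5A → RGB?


Hex: #62EB5A
R = 62₁₆ = 98
G = EB₁₆ = 235
B = 5A₁₆ = 90
= RGB(98, 235, 90)


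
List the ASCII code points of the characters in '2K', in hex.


String: '2K'  (2 characters)
Per-character ASCII lookup:
  '2': digits start at 48: '2' = 48 + 2 = 50 → 0x32
  'K': uppercase starts at 65: 'K' = 65 + 10 = 75 → 0x4B
= 0x32 0x4B


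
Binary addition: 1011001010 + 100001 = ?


Align and add column by column (LSB to MSB, carry propagating):
  01011001010
+ 00000100001
  -----------
  col 0: 0 + 1 + 0 (carry in) = 1 → bit 1, carry out 0
  col 1: 1 + 0 + 0 (carry in) = 1 → bit 1, carry out 0
  col 2: 0 + 0 + 0 (carry in) = 0 → bit 0, carry out 0
  col 3: 1 + 0 + 0 (carry in) = 1 → bit 1, carry out 0
  col 4: 0 + 0 + 0 (carry in) = 0 → bit 0, carry out 0
  col 5: 0 + 1 + 0 (carry in) = 1 → bit 1, carry out 0
  col 6: 1 + 0 + 0 (carry in) = 1 → bit 1, carry out 0
  col 7: 1 + 0 + 0 (carry in) = 1 → bit 1, carry out 0
  col 8: 0 + 0 + 0 (carry in) = 0 → bit 0, carry out 0
  col 9: 1 + 0 + 0 (carry in) = 1 → bit 1, carry out 0
  col 10: 0 + 0 + 0 (carry in) = 0 → bit 0, carry out 0
Reading bits MSB→LSB: 01011101011
Strip leading zeros: 1011101011
= 1011101011


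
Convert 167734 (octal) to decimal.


Positional values:
Position 0: 4 × 8^0 = 4
Position 1: 3 × 8^1 = 24
Position 2: 7 × 8^2 = 448
Position 3: 7 × 8^3 = 3584
Position 4: 6 × 8^4 = 24576
Position 5: 1 × 8^5 = 32768
Sum = 4 + 24 + 448 + 3584 + 24576 + 32768
= 61404


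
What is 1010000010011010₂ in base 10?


Positional values:
Bit 1: 1 × 2^1 = 2
Bit 3: 1 × 2^3 = 8
Bit 4: 1 × 2^4 = 16
Bit 7: 1 × 2^7 = 128
Bit 13: 1 × 2^13 = 8192
Bit 15: 1 × 2^15 = 32768
Sum = 2 + 8 + 16 + 128 + 8192 + 32768
= 41114


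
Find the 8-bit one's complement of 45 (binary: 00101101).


Original: 00101101
Invert all bits:
  bit 0: 0 → 1
  bit 1: 0 → 1
  bit 2: 1 → 0
  bit 3: 0 → 1
  bit 4: 1 → 0
  bit 5: 1 → 0
  bit 6: 0 → 1
  bit 7: 1 → 0
= 11010010


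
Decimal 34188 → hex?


Divide by 16 repeatedly:
34188 ÷ 16 = 2136 remainder 12 (C)
2136 ÷ 16 = 133 remainder 8 (8)
133 ÷ 16 = 8 remainder 5 (5)
8 ÷ 16 = 0 remainder 8 (8)
Reading remainders bottom-up:
= 0x858C


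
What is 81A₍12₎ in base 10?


Positional values (base 12):
  A × 12^0 = 10 × 1 = 10
  1 × 12^1 = 1 × 12 = 12
  8 × 12^2 = 8 × 144 = 1152
Sum = 10 + 12 + 1152
= 1174


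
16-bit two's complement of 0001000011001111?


Original: 0001000011001111
Step 1 - Invert all bits: 1110111100110000
Step 2 - Add 1: 1110111100110000 + 1
= 1110111100110001 (represents -4303)


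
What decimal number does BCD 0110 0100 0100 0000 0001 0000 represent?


Each 4-bit group → digit:
  0110 → 6
  0100 → 4
  0100 → 4
  0000 → 0
  0001 → 1
  0000 → 0
= 644010


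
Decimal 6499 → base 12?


Divide by 12 repeatedly:
6499 ÷ 12 = 541 remainder 7
541 ÷ 12 = 45 remainder 1
45 ÷ 12 = 3 remainder 9
3 ÷ 12 = 0 remainder 3
Reading remainders bottom-up:
= 3917


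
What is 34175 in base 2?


Divide by 2 repeatedly:
34175 ÷ 2 = 17087 remainder 1
17087 ÷ 2 = 8543 remainder 1
8543 ÷ 2 = 4271 remainder 1
4271 ÷ 2 = 2135 remainder 1
2135 ÷ 2 = 1067 remainder 1
1067 ÷ 2 = 533 remainder 1
533 ÷ 2 = 266 remainder 1
266 ÷ 2 = 133 remainder 0
133 ÷ 2 = 66 remainder 1
66 ÷ 2 = 33 remainder 0
33 ÷ 2 = 16 remainder 1
16 ÷ 2 = 8 remainder 0
8 ÷ 2 = 4 remainder 0
4 ÷ 2 = 2 remainder 0
2 ÷ 2 = 1 remainder 0
1 ÷ 2 = 0 remainder 1
Reading remainders bottom-up:
= 1000010101111111


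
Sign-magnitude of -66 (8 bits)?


Sign bit: 1 (negative)
Magnitude: 66 = 1000010
= 11000010


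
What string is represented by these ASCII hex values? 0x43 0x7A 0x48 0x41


Codes (hex): 0x43 0x7A 0x48 0x41
Per-code ASCII lookup:
  0x43 = 67  (range 65-90: uppercase, 67 - 65 = 2) → 'C'
  0x7A = 122  (range 97-122: lowercase, 122 - 97 = 25) → 'z'
  0x48 = 72  (range 65-90: uppercase, 72 - 65 = 7) → 'H'
  0x41 = 65  (range 65-90: uppercase, 65 - 65 = 0) → 'A'
= 'CzHA'


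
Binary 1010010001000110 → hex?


Group into 4-bit nibbles: 1010010001000110
  1010 = A
  0100 = 4
  0100 = 4
  0110 = 6
= 0xA446


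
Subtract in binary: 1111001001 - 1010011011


Align and subtract column by column (LSB to MSB, borrowing when needed):
  1111001001
- 1010011011
  ----------
  col 0: (1 - 0 borrow-in) - 1 → 1 - 1 = 0, borrow out 0
  col 1: (0 - 0 borrow-in) - 1 → borrow from next column: (0+2) - 1 = 1, borrow out 1
  col 2: (0 - 1 borrow-in) - 0 → borrow from next column: (-1+2) - 0 = 1, borrow out 1
  col 3: (1 - 1 borrow-in) - 1 → borrow from next column: (0+2) - 1 = 1, borrow out 1
  col 4: (0 - 1 borrow-in) - 1 → borrow from next column: (-1+2) - 1 = 0, borrow out 1
  col 5: (0 - 1 borrow-in) - 0 → borrow from next column: (-1+2) - 0 = 1, borrow out 1
  col 6: (1 - 1 borrow-in) - 0 → 0 - 0 = 0, borrow out 0
  col 7: (1 - 0 borrow-in) - 1 → 1 - 1 = 0, borrow out 0
  col 8: (1 - 0 borrow-in) - 0 → 1 - 0 = 1, borrow out 0
  col 9: (1 - 0 borrow-in) - 1 → 1 - 1 = 0, borrow out 0
Reading bits MSB→LSB: 0100101110
Strip leading zeros: 100101110
= 100101110


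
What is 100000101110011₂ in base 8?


Group into 3-bit groups: 100000101110011
  100 = 4
  000 = 0
  101 = 5
  110 = 6
  011 = 3
= 0o40563


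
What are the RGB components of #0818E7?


Hex: #0818E7
R = 08₁₆ = 8
G = 18₁₆ = 24
B = E7₁₆ = 231
= RGB(8, 24, 231)


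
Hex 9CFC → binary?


Each hex digit → 4 binary bits:
  9 = 1001
  C = 1100
  F = 1111
  C = 1100
Concatenate: 1001 1100 1111 1100
= 1001110011111100


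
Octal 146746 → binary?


Each octal digit → 3 binary bits:
  1 = 001
  4 = 100
  6 = 110
  7 = 111
  4 = 100
  6 = 110
Concatenate: 001 100 110 111 100 110
= 001100110111100110


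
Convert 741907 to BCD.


Each digit → 4-bit binary:
  7 → 0111
  4 → 0100
  1 → 0001
  9 → 1001
  0 → 0000
  7 → 0111
= 0111 0100 0001 1001 0000 0111


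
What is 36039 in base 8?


Divide by 8 repeatedly:
36039 ÷ 8 = 4504 remainder 7
4504 ÷ 8 = 563 remainder 0
563 ÷ 8 = 70 remainder 3
70 ÷ 8 = 8 remainder 6
8 ÷ 8 = 1 remainder 0
1 ÷ 8 = 0 remainder 1
Reading remainders bottom-up:
= 0o106307


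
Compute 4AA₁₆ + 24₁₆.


Align and add column by column (LSB to MSB, each column mod 16 with carry):
  04AA
+ 0024
  ----
  col 0: A(10) + 4(4) + 0 (carry in) = 14 → E(14), carry out 0
  col 1: A(10) + 2(2) + 0 (carry in) = 12 → C(12), carry out 0
  col 2: 4(4) + 0(0) + 0 (carry in) = 4 → 4(4), carry out 0
  col 3: 0(0) + 0(0) + 0 (carry in) = 0 → 0(0), carry out 0
Reading digits MSB→LSB: 04CE
Strip leading zeros: 4CE
= 0x4CE


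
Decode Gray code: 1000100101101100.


Gray code: 1000100101101100
MSB stays the same: 1
Each subsequent bit = prev_binary XOR current_gray:
  B[1] = 1 XOR 0 = 1
  B[2] = 1 XOR 0 = 1
  B[3] = 1 XOR 0 = 1
  B[4] = 1 XOR 1 = 0
  B[5] = 0 XOR 0 = 0
  B[6] = 0 XOR 0 = 0
  B[7] = 0 XOR 1 = 1
  B[8] = 1 XOR 0 = 1
  B[9] = 1 XOR 1 = 0
  B[10] = 0 XOR 1 = 1
  B[11] = 1 XOR 0 = 1
  B[12] = 1 XOR 1 = 0
  B[13] = 0 XOR 1 = 1
  B[14] = 1 XOR 0 = 1
  B[15] = 1 XOR 0 = 1
= 1111000110110111 (61879 decimal)


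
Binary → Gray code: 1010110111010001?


Binary: 1010110111010001
Gray code: G = B XOR (B >> 1)
B >> 1 = 0101011011101000
1010110111010001 XOR 0101011011101000:
  1 XOR 0 = 1
  0 XOR 1 = 1
  1 XOR 0 = 1
  0 XOR 1 = 1
  1 XOR 0 = 1
  1 XOR 1 = 0
  0 XOR 1 = 1
  1 XOR 0 = 1
  1 XOR 1 = 0
  1 XOR 1 = 0
  0 XOR 1 = 1
  1 XOR 0 = 1
  0 XOR 1 = 1
  0 XOR 0 = 0
  0 XOR 0 = 0
  1 XOR 0 = 1
= 1111101100111001


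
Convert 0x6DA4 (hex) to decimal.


Positional values:
Position 0: 4 × 16^0 = 4 × 1 = 4
Position 1: A × 16^1 = 10 × 16 = 160
Position 2: D × 16^2 = 13 × 256 = 3328
Position 3: 6 × 16^3 = 6 × 4096 = 24576
Sum = 4 + 160 + 3328 + 24576
= 28068


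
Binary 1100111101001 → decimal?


Positional values:
Bit 0: 1 × 2^0 = 1
Bit 3: 1 × 2^3 = 8
Bit 5: 1 × 2^5 = 32
Bit 6: 1 × 2^6 = 64
Bit 7: 1 × 2^7 = 128
Bit 8: 1 × 2^8 = 256
Bit 11: 1 × 2^11 = 2048
Bit 12: 1 × 2^12 = 4096
Sum = 1 + 8 + 32 + 64 + 128 + 256 + 2048 + 4096
= 6633


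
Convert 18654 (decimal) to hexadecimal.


Divide by 16 repeatedly:
18654 ÷ 16 = 1165 remainder 14 (E)
1165 ÷ 16 = 72 remainder 13 (D)
72 ÷ 16 = 4 remainder 8 (8)
4 ÷ 16 = 0 remainder 4 (4)
Reading remainders bottom-up:
= 0x48DE


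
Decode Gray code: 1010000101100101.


Gray code: 1010000101100101
MSB stays the same: 1
Each subsequent bit = prev_binary XOR current_gray:
  B[1] = 1 XOR 0 = 1
  B[2] = 1 XOR 1 = 0
  B[3] = 0 XOR 0 = 0
  B[4] = 0 XOR 0 = 0
  B[5] = 0 XOR 0 = 0
  B[6] = 0 XOR 0 = 0
  B[7] = 0 XOR 1 = 1
  B[8] = 1 XOR 0 = 1
  B[9] = 1 XOR 1 = 0
  B[10] = 0 XOR 1 = 1
  B[11] = 1 XOR 0 = 1
  B[12] = 1 XOR 0 = 1
  B[13] = 1 XOR 1 = 0
  B[14] = 0 XOR 0 = 0
  B[15] = 0 XOR 1 = 1
= 1100000110111001 (49593 decimal)


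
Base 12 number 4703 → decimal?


Positional values (base 12):
  3 × 12^0 = 3 × 1 = 3
  0 × 12^1 = 0 × 12 = 0
  7 × 12^2 = 7 × 144 = 1008
  4 × 12^3 = 4 × 1728 = 6912
Sum = 3 + 0 + 1008 + 6912
= 7923


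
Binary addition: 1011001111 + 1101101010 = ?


Align and add column by column (LSB to MSB, carry propagating):
  01011001111
+ 01101101010
  -----------
  col 0: 1 + 0 + 0 (carry in) = 1 → bit 1, carry out 0
  col 1: 1 + 1 + 0 (carry in) = 2 → bit 0, carry out 1
  col 2: 1 + 0 + 1 (carry in) = 2 → bit 0, carry out 1
  col 3: 1 + 1 + 1 (carry in) = 3 → bit 1, carry out 1
  col 4: 0 + 0 + 1 (carry in) = 1 → bit 1, carry out 0
  col 5: 0 + 1 + 0 (carry in) = 1 → bit 1, carry out 0
  col 6: 1 + 1 + 0 (carry in) = 2 → bit 0, carry out 1
  col 7: 1 + 0 + 1 (carry in) = 2 → bit 0, carry out 1
  col 8: 0 + 1 + 1 (carry in) = 2 → bit 0, carry out 1
  col 9: 1 + 1 + 1 (carry in) = 3 → bit 1, carry out 1
  col 10: 0 + 0 + 1 (carry in) = 1 → bit 1, carry out 0
Reading bits MSB→LSB: 11000111001
Strip leading zeros: 11000111001
= 11000111001


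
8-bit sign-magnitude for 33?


Sign bit: 0 (positive)
Magnitude: 33 = 0100001
= 00100001


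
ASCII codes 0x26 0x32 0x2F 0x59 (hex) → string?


Codes (hex): 0x26 0x32 0x2F 0x59
Per-code ASCII lookup:
  0x26 = 38  (special character) → '&'
  0x32 = 50  (range 48-57: digits, 50 - 48 = 2) → '2'
  0x2F = 47  (special character) → '/'
  0x59 = 89  (range 65-90: uppercase, 89 - 65 = 24) → 'Y'
= '&2/Y'


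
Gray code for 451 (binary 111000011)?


Binary: 111000011
Gray code: G = B XOR (B >> 1)
B >> 1 = 011100001
111000011 XOR 011100001:
  1 XOR 0 = 1
  1 XOR 1 = 0
  1 XOR 1 = 0
  0 XOR 1 = 1
  0 XOR 0 = 0
  0 XOR 0 = 0
  0 XOR 0 = 0
  1 XOR 0 = 1
  1 XOR 1 = 0
= 100100010


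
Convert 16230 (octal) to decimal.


Positional values:
Position 0: 0 × 8^0 = 0
Position 1: 3 × 8^1 = 24
Position 2: 2 × 8^2 = 128
Position 3: 6 × 8^3 = 3072
Position 4: 1 × 8^4 = 4096
Sum = 0 + 24 + 128 + 3072 + 4096
= 7320


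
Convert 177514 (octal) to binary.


Each octal digit → 3 binary bits:
  1 = 001
  7 = 111
  7 = 111
  5 = 101
  1 = 001
  4 = 100
Concatenate: 001 111 111 101 001 100
= 001111111101001100


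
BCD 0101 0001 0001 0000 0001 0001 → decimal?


Each 4-bit group → digit:
  0101 → 5
  0001 → 1
  0001 → 1
  0000 → 0
  0001 → 1
  0001 → 1
= 511011


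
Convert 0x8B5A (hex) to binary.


Each hex digit → 4 binary bits:
  8 = 1000
  B = 1011
  5 = 0101
  A = 1010
Concatenate: 1000 1011 0101 1010
= 1000101101011010


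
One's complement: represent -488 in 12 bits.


Original: 000111101000
Invert all bits:
  bit 0: 0 → 1
  bit 1: 0 → 1
  bit 2: 0 → 1
  bit 3: 1 → 0
  bit 4: 1 → 0
  bit 5: 1 → 0
  bit 6: 1 → 0
  bit 7: 0 → 1
  bit 8: 1 → 0
  bit 9: 0 → 1
  bit 10: 0 → 1
  bit 11: 0 → 1
= 111000010111


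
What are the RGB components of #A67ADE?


Hex: #A67ADE
R = A6₁₆ = 166
G = 7A₁₆ = 122
B = DE₁₆ = 222
= RGB(166, 122, 222)


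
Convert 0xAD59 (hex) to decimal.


Positional values:
Position 0: 9 × 16^0 = 9 × 1 = 9
Position 1: 5 × 16^1 = 5 × 16 = 80
Position 2: D × 16^2 = 13 × 256 = 3328
Position 3: A × 16^3 = 10 × 4096 = 40960
Sum = 9 + 80 + 3328 + 40960
= 44377


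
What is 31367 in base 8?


Divide by 8 repeatedly:
31367 ÷ 8 = 3920 remainder 7
3920 ÷ 8 = 490 remainder 0
490 ÷ 8 = 61 remainder 2
61 ÷ 8 = 7 remainder 5
7 ÷ 8 = 0 remainder 7
Reading remainders bottom-up:
= 0o75207


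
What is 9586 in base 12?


Divide by 12 repeatedly:
9586 ÷ 12 = 798 remainder 10
798 ÷ 12 = 66 remainder 6
66 ÷ 12 = 5 remainder 6
5 ÷ 12 = 0 remainder 5
Reading remainders bottom-up:
= 566A
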